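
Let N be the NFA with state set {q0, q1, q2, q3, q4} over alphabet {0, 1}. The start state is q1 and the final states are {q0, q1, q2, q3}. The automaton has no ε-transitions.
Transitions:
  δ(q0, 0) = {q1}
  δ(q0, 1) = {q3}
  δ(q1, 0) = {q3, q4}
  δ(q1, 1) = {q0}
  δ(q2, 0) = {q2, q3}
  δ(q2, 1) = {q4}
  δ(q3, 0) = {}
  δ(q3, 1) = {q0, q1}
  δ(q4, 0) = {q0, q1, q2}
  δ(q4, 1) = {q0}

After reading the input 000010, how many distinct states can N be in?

5

Start: {q1}
read 0: {q3, q4}
read 0: {q0, q1, q2}
read 0: {q1, q2, q3, q4}
read 0: {q0, q1, q2, q3, q4}
read 1: {q0, q1, q3, q4}
read 0: {q0, q1, q2, q3, q4}
Final reachable set {q0, q1, q2, q3, q4} has 5 states.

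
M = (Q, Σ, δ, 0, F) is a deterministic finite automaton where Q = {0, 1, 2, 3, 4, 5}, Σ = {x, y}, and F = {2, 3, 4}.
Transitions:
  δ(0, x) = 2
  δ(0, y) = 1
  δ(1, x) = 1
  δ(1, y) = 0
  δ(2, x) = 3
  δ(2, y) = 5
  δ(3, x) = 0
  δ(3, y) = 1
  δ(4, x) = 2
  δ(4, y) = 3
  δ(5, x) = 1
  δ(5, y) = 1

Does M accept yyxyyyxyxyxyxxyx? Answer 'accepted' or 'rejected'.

accepted

0 --y--> 1
1 --y--> 0
0 --x--> 2
2 --y--> 5
5 --y--> 1
1 --y--> 0
0 --x--> 2
2 --y--> 5
5 --x--> 1
1 --y--> 0
0 --x--> 2
2 --y--> 5
5 --x--> 1
1 --x--> 1
1 --y--> 0
0 --x--> 2
End in state 2, which is an accepting state.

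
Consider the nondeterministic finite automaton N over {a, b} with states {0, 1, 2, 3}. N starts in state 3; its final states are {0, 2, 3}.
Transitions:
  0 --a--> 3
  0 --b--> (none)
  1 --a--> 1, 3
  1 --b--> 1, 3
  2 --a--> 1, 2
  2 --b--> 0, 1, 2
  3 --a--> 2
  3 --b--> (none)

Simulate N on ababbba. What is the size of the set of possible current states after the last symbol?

3

Start: {3}
read a: {2}
read b: {0, 1, 2}
read a: {1, 2, 3}
read b: {0, 1, 2, 3}
read b: {0, 1, 2, 3}
read b: {0, 1, 2, 3}
read a: {1, 2, 3}
Final reachable set {1, 2, 3} has 3 states.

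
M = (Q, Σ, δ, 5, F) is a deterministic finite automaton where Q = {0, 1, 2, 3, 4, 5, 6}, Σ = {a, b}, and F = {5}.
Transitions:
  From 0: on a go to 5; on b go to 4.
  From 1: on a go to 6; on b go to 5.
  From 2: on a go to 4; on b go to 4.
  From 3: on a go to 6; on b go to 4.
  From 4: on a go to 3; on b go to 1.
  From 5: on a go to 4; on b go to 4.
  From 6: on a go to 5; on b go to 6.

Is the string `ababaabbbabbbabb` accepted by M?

accepted

5 --a--> 4
4 --b--> 1
1 --a--> 6
6 --b--> 6
6 --a--> 5
5 --a--> 4
4 --b--> 1
1 --b--> 5
5 --b--> 4
4 --a--> 3
3 --b--> 4
4 --b--> 1
1 --b--> 5
5 --a--> 4
4 --b--> 1
1 --b--> 5
End in state 5, which is an accepting state.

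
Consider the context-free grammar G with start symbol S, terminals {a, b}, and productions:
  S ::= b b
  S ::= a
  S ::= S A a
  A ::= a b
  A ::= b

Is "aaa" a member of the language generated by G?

no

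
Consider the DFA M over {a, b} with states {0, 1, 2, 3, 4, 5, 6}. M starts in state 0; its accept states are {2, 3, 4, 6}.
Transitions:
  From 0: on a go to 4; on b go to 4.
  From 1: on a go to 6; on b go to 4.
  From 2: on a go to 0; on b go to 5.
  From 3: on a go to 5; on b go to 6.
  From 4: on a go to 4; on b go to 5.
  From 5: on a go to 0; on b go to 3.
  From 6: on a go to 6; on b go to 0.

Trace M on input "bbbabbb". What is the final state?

0

0 --b--> 4
4 --b--> 5
5 --b--> 3
3 --a--> 5
5 --b--> 3
3 --b--> 6
6 --b--> 0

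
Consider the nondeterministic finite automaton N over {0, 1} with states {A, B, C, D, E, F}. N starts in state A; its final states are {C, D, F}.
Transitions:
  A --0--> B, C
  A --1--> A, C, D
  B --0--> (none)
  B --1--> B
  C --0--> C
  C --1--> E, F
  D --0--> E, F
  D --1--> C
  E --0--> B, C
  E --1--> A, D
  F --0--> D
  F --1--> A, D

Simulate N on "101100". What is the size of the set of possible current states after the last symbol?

3

Start: {A}
read 1: {A, C, D}
read 0: {B, C, E, F}
read 1: {A, B, D, E, F}
read 1: {A, B, C, D}
read 0: {B, C, E, F}
read 0: {B, C, D}
Final reachable set {B, C, D} has 3 states.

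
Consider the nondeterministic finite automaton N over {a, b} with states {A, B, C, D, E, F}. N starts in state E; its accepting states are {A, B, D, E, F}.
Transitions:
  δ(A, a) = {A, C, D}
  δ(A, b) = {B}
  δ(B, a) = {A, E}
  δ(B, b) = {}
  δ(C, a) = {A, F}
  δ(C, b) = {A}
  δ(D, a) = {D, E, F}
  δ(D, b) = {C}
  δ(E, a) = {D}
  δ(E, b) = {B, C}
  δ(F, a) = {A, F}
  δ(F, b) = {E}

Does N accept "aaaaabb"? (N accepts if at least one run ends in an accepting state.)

accepted

Start: {E}
read a: {D}
read a: {D, E, F}
read a: {A, D, E, F}
read a: {A, C, D, E, F}
read a: {A, C, D, E, F}
read b: {A, B, C, E}
read b: {A, B, C}
Reachable ∩ accepting = {A, B} — nonempty.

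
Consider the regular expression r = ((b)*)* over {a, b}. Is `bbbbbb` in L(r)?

Split into 6 pieces b · b · b · b · b · b; each matches (b)*.

yes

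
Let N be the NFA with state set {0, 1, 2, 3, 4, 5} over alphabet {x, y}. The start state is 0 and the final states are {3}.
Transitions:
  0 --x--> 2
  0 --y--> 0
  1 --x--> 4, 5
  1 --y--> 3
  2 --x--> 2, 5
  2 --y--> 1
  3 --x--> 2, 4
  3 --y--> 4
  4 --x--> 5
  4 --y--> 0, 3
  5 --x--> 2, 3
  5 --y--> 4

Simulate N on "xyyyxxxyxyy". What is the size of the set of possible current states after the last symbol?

Start: {0}
read x: {2}
read y: {1}
read y: {3}
read y: {4}
read x: {5}
read x: {2, 3}
read x: {2, 4, 5}
read y: {0, 1, 3, 4}
read x: {2, 4, 5}
read y: {0, 1, 3, 4}
read y: {0, 3, 4}
Final reachable set {0, 3, 4} has 3 states.

3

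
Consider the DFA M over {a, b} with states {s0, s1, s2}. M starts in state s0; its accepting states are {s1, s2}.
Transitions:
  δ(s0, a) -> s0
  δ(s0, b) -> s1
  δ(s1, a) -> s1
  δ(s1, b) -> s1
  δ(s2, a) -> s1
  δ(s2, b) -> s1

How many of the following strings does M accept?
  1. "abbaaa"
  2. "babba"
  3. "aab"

3

"abbaaa": accepted
"babba": accepted
"aab": accepted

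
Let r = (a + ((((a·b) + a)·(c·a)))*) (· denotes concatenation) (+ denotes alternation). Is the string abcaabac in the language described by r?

Neither a nor ((((a·b)+a)·(c·a)))* matches abcaabac.

no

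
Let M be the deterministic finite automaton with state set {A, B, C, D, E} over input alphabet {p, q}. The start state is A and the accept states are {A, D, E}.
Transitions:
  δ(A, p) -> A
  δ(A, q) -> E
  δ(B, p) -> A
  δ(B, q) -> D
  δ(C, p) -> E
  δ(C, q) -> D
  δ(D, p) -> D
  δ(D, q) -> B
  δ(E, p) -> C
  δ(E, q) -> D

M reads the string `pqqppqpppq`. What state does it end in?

E

A --p--> A
A --q--> E
E --q--> D
D --p--> D
D --p--> D
D --q--> B
B --p--> A
A --p--> A
A --p--> A
A --q--> E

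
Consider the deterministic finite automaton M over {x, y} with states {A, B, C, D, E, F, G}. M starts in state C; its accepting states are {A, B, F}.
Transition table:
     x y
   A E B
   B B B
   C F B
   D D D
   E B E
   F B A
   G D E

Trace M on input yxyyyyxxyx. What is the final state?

B

C --y--> B
B --x--> B
B --y--> B
B --y--> B
B --y--> B
B --y--> B
B --x--> B
B --x--> B
B --y--> B
B --x--> B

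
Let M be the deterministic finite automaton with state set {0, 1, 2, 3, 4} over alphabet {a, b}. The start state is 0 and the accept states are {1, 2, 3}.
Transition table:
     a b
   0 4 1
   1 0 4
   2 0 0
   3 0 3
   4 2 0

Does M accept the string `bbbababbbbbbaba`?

rejected

0 --b--> 1
1 --b--> 4
4 --b--> 0
0 --a--> 4
4 --b--> 0
0 --a--> 4
4 --b--> 0
0 --b--> 1
1 --b--> 4
4 --b--> 0
0 --b--> 1
1 --b--> 4
4 --a--> 2
2 --b--> 0
0 --a--> 4
End in state 4, which is not an accepting state.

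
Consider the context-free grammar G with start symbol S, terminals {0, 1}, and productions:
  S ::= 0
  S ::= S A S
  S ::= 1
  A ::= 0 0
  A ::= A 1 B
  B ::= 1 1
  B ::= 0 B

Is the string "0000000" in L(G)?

yes

S ⇒ SAS ⇒ SASAS ⇒ 0ASAS ⇒ 000SAS ⇒ 0000AS ⇒ 000000S ⇒ 0000000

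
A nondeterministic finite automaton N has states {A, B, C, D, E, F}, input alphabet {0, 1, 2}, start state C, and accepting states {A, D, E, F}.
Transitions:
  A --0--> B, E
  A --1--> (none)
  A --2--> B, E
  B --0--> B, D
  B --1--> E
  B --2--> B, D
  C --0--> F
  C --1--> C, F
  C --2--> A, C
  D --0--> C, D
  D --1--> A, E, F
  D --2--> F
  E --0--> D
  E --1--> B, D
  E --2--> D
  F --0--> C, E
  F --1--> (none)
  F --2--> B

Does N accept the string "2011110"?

accepted

Start: {C}
read 2: {A, C}
read 0: {B, E, F}
read 1: {B, D, E}
read 1: {A, B, D, E, F}
read 1: {A, B, D, E, F}
read 1: {A, B, D, E, F}
read 0: {B, C, D, E}
Reachable ∩ accepting = {D, E} — nonempty.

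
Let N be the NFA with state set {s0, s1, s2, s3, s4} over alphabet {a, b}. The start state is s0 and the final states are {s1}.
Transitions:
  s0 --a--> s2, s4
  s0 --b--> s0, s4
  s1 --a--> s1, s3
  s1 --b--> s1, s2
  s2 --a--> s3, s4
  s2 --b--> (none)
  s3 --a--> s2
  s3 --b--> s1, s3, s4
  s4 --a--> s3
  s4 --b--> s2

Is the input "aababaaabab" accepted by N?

Start: {s0}
read a: {s2, s4}
read a: {s3, s4}
read b: {s1, s2, s3, s4}
read a: {s1, s2, s3, s4}
read b: {s1, s2, s3, s4}
read a: {s1, s2, s3, s4}
read a: {s1, s2, s3, s4}
read a: {s1, s2, s3, s4}
read b: {s1, s2, s3, s4}
read a: {s1, s2, s3, s4}
read b: {s1, s2, s3, s4}
Reachable ∩ accepting = {s1} — nonempty.

accepted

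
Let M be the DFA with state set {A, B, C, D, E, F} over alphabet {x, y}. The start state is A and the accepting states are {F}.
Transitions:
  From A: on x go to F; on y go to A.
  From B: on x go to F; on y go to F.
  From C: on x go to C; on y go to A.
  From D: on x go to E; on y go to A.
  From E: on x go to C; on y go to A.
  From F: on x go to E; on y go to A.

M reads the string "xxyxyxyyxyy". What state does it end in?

A

A --x--> F
F --x--> E
E --y--> A
A --x--> F
F --y--> A
A --x--> F
F --y--> A
A --y--> A
A --x--> F
F --y--> A
A --y--> A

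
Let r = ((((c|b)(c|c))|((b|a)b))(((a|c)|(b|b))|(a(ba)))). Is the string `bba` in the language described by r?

Split as bb·a: (((c|b)(c|c))|((b|a)b)) matches bb and (((a|c)|(b|b))|(a(ba))) matches a.

yes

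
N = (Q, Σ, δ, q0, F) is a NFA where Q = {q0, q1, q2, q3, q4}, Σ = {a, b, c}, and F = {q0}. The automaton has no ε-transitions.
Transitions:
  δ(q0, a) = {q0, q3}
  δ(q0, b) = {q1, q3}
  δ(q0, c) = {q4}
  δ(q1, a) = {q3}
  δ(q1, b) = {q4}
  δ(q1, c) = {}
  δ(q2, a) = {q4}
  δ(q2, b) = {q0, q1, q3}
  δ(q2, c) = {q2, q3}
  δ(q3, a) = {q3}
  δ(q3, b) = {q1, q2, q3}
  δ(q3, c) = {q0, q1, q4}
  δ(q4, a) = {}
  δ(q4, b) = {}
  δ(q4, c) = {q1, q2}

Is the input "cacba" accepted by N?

rejected

Start: {q0}
read c: {q4}
read a: {}
The reachable set is empty and stays empty for the remaining 3 symbols.
Reachable ∩ accepting = {} — empty.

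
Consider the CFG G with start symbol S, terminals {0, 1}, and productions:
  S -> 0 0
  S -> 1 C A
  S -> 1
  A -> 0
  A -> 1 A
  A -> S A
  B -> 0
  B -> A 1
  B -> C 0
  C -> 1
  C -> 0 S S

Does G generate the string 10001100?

yes

S ⇒ 1CA ⇒ 10SSA ⇒ 1000SA ⇒ 10001CAA ⇒ 100011AA ⇒ 1000110A ⇒ 10001100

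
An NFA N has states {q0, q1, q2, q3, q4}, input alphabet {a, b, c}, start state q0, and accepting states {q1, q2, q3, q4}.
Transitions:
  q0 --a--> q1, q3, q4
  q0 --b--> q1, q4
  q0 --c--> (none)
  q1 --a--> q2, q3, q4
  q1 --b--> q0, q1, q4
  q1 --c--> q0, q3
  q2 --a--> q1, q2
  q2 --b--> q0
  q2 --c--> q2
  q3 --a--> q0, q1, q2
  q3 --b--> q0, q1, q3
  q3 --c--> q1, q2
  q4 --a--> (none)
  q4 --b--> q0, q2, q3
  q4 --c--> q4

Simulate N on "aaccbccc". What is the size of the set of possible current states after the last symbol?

5

Start: {q0}
read a: {q1, q3, q4}
read a: {q0, q1, q2, q3, q4}
read c: {q0, q1, q2, q3, q4}
read c: {q0, q1, q2, q3, q4}
read b: {q0, q1, q2, q3, q4}
read c: {q0, q1, q2, q3, q4}
read c: {q0, q1, q2, q3, q4}
read c: {q0, q1, q2, q3, q4}
Final reachable set {q0, q1, q2, q3, q4} has 5 states.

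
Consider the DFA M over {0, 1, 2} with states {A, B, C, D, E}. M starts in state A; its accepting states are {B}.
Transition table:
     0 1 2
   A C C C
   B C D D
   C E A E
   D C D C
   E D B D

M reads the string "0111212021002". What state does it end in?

D

A --0--> C
C --1--> A
A --1--> C
C --1--> A
A --2--> C
C --1--> A
A --2--> C
C --0--> E
E --2--> D
D --1--> D
D --0--> C
C --0--> E
E --2--> D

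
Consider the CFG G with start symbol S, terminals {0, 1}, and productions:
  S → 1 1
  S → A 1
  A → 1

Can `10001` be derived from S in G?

no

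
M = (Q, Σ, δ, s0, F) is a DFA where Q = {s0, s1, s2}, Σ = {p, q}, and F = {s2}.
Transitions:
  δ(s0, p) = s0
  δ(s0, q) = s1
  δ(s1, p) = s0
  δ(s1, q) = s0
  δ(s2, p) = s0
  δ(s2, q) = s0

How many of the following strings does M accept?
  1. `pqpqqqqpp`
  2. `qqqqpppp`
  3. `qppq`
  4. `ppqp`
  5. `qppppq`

`pqpqqqqpp`: rejected
`qqqqpppp`: rejected
`qppq`: rejected
`ppqp`: rejected
`qppppq`: rejected

0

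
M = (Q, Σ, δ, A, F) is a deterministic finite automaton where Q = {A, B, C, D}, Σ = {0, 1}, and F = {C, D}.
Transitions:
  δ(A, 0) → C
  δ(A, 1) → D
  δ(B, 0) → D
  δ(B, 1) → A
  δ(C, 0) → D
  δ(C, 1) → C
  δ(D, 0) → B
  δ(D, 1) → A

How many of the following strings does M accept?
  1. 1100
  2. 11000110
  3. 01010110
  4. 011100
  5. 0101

1100: accepted
11000110: rejected
01010110: accepted
011100: rejected
0101: rejected

2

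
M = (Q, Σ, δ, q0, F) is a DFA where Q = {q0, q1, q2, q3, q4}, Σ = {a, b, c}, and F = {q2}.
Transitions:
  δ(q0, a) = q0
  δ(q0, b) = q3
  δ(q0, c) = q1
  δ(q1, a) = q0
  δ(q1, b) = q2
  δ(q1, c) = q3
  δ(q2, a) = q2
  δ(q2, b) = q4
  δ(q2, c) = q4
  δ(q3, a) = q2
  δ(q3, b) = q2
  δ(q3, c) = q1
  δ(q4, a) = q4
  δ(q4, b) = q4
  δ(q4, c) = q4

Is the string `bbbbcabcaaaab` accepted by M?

q0 --b--> q3
q3 --b--> q2
q2 --b--> q4
q4 --b--> q4
q4 --c--> q4
q4 --a--> q4
q4 --b--> q4
q4 --c--> q4
q4 --a--> q4
q4 --a--> q4
q4 --a--> q4
q4 --a--> q4
q4 --b--> q4
End in state q4, which is not an accepting state.

rejected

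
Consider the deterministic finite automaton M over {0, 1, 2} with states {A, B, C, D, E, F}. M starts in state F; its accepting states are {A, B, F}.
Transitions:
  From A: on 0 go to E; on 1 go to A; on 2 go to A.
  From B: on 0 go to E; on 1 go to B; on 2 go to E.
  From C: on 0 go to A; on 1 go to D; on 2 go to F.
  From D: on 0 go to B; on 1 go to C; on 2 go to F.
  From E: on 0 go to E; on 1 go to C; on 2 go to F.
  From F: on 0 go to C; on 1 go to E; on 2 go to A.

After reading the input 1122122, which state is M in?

A

F --1--> E
E --1--> C
C --2--> F
F --2--> A
A --1--> A
A --2--> A
A --2--> A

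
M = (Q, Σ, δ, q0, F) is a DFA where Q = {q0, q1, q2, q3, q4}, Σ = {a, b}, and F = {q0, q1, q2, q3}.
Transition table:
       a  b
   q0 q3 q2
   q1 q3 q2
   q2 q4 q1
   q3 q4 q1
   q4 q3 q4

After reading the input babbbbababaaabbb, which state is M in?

q0 --b--> q2
q2 --a--> q4
q4 --b--> q4
q4 --b--> q4
q4 --b--> q4
q4 --b--> q4
q4 --a--> q3
q3 --b--> q1
q1 --a--> q3
q3 --b--> q1
q1 --a--> q3
q3 --a--> q4
q4 --a--> q3
q3 --b--> q1
q1 --b--> q2
q2 --b--> q1

q1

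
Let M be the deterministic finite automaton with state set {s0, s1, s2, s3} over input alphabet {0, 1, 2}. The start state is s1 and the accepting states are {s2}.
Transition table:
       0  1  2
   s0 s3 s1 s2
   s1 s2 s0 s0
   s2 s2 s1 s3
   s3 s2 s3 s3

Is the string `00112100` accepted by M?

accepted

s1 --0--> s2
s2 --0--> s2
s2 --1--> s1
s1 --1--> s0
s0 --2--> s2
s2 --1--> s1
s1 --0--> s2
s2 --0--> s2
End in state s2, which is an accepting state.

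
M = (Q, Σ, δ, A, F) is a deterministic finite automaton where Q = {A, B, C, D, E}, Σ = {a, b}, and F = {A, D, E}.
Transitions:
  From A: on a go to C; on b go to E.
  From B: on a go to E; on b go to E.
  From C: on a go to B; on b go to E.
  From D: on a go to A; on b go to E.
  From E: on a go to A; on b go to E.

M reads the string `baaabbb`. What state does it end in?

A --b--> E
E --a--> A
A --a--> C
C --a--> B
B --b--> E
E --b--> E
E --b--> E

E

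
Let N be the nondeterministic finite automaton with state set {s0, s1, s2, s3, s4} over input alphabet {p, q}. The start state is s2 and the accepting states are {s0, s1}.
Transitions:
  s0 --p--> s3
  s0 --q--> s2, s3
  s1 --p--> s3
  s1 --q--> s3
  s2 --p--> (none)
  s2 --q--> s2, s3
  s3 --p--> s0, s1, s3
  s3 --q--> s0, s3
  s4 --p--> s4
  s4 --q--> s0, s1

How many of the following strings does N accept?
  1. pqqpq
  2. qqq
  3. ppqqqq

pqqpq: rejected
qqq: accepted
ppqqqq: rejected

1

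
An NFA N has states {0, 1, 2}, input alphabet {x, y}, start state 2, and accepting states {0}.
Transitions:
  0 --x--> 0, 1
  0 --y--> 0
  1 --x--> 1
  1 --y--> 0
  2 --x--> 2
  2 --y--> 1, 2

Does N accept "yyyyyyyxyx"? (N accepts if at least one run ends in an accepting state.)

Start: {2}
read y: {1, 2}
read y: {0, 1, 2}
read y: {0, 1, 2}
read y: {0, 1, 2}
read y: {0, 1, 2}
read y: {0, 1, 2}
read y: {0, 1, 2}
read x: {0, 1, 2}
read y: {0, 1, 2}
read x: {0, 1, 2}
Reachable ∩ accepting = {0} — nonempty.

accepted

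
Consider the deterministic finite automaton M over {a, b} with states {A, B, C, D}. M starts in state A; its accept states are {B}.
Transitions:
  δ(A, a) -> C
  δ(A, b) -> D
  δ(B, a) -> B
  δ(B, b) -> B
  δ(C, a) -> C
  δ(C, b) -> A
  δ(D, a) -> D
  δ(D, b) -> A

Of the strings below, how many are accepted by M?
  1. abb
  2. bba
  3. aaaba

0

abb: rejected
bba: rejected
aaaba: rejected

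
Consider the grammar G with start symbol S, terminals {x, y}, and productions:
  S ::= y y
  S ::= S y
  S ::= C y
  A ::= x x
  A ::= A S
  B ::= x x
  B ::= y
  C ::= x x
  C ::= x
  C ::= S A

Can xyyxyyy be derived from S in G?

no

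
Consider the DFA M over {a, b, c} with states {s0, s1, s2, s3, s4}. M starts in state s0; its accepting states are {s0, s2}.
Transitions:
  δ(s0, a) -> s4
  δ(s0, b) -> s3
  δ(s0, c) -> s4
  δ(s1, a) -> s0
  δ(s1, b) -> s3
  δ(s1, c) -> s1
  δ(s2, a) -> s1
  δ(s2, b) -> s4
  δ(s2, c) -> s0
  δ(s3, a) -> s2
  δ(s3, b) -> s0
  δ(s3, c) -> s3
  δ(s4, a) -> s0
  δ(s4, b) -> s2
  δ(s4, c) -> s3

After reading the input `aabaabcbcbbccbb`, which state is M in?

s0 --a--> s4
s4 --a--> s0
s0 --b--> s3
s3 --a--> s2
s2 --a--> s1
s1 --b--> s3
s3 --c--> s3
s3 --b--> s0
s0 --c--> s4
s4 --b--> s2
s2 --b--> s4
s4 --c--> s3
s3 --c--> s3
s3 --b--> s0
s0 --b--> s3

s3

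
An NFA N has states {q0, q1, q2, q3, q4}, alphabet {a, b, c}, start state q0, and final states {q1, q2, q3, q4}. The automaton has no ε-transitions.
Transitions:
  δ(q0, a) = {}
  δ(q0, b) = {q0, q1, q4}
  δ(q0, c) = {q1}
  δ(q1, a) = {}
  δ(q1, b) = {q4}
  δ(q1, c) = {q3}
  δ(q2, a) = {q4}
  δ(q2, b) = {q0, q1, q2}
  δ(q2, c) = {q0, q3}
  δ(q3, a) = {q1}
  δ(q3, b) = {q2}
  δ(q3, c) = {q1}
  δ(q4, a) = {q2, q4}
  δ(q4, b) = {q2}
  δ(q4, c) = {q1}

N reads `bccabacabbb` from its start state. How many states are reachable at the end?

3

Start: {q0}
read b: {q0, q1, q4}
read c: {q1, q3}
read c: {q1, q3}
read a: {q1}
read b: {q4}
read a: {q2, q4}
read c: {q0, q1, q3}
read a: {q1}
read b: {q4}
read b: {q2}
read b: {q0, q1, q2}
Final reachable set {q0, q1, q2} has 3 states.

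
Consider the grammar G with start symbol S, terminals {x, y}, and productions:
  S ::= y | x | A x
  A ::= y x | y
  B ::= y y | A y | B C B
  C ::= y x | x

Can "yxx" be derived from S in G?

S ⇒ Ax ⇒ yxx

yes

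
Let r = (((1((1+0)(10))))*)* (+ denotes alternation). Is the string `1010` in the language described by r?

Split into 1 piece 1010; each matches ((1((1+0)(10))))*.

yes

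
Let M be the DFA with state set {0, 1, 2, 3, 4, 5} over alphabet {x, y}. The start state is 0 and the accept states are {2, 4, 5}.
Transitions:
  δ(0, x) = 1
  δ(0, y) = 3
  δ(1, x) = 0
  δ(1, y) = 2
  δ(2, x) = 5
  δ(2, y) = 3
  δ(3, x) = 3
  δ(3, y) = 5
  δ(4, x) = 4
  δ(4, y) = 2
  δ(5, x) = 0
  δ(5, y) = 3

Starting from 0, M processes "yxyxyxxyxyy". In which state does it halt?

5

0 --y--> 3
3 --x--> 3
3 --y--> 5
5 --x--> 0
0 --y--> 3
3 --x--> 3
3 --x--> 3
3 --y--> 5
5 --x--> 0
0 --y--> 3
3 --y--> 5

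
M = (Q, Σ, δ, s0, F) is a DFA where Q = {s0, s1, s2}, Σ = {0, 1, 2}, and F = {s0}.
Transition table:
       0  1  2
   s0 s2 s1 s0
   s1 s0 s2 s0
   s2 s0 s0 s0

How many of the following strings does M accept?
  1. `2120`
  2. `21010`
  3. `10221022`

`2120`: rejected
`21010`: accepted
`10221022`: accepted

2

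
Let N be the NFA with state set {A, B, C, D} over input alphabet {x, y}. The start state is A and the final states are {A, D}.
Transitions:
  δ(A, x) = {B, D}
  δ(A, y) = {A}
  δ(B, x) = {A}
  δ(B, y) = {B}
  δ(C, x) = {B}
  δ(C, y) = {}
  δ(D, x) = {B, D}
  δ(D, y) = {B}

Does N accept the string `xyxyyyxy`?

Start: {A}
read x: {B, D}
read y: {B}
read x: {A}
read y: {A}
read y: {A}
read y: {A}
read x: {B, D}
read y: {B}
Reachable ∩ accepting = {} — empty.

rejected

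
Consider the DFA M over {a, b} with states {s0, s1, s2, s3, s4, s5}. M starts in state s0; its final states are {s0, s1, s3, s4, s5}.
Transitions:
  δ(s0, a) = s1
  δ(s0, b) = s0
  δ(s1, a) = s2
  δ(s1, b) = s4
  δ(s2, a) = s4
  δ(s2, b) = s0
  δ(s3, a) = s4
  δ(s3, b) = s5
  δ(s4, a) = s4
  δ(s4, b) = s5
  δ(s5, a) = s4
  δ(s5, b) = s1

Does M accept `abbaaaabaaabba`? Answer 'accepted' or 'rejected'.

s0 --a--> s1
s1 --b--> s4
s4 --b--> s5
s5 --a--> s4
s4 --a--> s4
s4 --a--> s4
s4 --a--> s4
s4 --b--> s5
s5 --a--> s4
s4 --a--> s4
s4 --a--> s4
s4 --b--> s5
s5 --b--> s1
s1 --a--> s2
End in state s2, which is not an accepting state.

rejected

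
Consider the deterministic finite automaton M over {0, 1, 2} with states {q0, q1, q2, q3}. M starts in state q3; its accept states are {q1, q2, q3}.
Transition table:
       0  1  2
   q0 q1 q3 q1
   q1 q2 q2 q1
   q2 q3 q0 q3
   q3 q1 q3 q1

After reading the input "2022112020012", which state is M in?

q3 --2--> q1
q1 --0--> q2
q2 --2--> q3
q3 --2--> q1
q1 --1--> q2
q2 --1--> q0
q0 --2--> q1
q1 --0--> q2
q2 --2--> q3
q3 --0--> q1
q1 --0--> q2
q2 --1--> q0
q0 --2--> q1

q1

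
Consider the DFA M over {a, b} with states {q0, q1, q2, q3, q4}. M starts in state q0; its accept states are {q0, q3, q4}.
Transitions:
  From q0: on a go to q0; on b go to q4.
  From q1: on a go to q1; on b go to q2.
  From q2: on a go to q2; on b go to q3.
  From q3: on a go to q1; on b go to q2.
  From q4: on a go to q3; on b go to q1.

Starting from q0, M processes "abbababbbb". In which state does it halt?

q2

q0 --a--> q0
q0 --b--> q4
q4 --b--> q1
q1 --a--> q1
q1 --b--> q2
q2 --a--> q2
q2 --b--> q3
q3 --b--> q2
q2 --b--> q3
q3 --b--> q2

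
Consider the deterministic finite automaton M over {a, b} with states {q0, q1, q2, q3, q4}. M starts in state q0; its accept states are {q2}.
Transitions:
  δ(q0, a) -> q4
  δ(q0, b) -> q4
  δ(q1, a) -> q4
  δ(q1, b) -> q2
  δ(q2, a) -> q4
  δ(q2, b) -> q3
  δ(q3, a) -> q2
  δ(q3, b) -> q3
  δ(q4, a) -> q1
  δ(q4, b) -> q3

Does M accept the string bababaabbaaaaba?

accepted

q0 --b--> q4
q4 --a--> q1
q1 --b--> q2
q2 --a--> q4
q4 --b--> q3
q3 --a--> q2
q2 --a--> q4
q4 --b--> q3
q3 --b--> q3
q3 --a--> q2
q2 --a--> q4
q4 --a--> q1
q1 --a--> q4
q4 --b--> q3
q3 --a--> q2
End in state q2, which is an accepting state.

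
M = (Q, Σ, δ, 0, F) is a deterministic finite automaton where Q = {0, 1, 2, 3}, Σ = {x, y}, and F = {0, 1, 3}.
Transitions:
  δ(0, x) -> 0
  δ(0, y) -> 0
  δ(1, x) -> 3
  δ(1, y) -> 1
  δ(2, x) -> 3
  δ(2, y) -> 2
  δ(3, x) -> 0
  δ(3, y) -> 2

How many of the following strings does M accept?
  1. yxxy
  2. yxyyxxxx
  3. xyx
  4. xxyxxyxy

yxxy: accepted
yxyyxxxx: accepted
xyx: accepted
xxyxxyxy: accepted

4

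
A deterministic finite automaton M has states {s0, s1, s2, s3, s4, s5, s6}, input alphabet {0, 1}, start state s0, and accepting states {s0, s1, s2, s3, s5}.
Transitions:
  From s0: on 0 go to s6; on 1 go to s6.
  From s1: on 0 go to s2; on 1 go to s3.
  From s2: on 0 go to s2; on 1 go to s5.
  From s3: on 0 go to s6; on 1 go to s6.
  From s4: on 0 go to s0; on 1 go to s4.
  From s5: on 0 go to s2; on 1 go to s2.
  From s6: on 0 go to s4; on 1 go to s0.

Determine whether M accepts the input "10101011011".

accepted

s0 --1--> s6
s6 --0--> s4
s4 --1--> s4
s4 --0--> s0
s0 --1--> s6
s6 --0--> s4
s4 --1--> s4
s4 --1--> s4
s4 --0--> s0
s0 --1--> s6
s6 --1--> s0
End in state s0, which is an accepting state.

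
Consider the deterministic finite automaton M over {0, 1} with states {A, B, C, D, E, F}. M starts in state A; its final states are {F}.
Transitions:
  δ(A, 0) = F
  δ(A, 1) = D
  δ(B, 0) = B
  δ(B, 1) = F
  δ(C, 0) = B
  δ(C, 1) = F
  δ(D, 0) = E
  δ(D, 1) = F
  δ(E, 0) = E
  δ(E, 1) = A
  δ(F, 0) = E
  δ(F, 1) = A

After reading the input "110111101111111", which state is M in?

A --1--> D
D --1--> F
F --0--> E
E --1--> A
A --1--> D
D --1--> F
F --1--> A
A --0--> F
F --1--> A
A --1--> D
D --1--> F
F --1--> A
A --1--> D
D --1--> F
F --1--> A

A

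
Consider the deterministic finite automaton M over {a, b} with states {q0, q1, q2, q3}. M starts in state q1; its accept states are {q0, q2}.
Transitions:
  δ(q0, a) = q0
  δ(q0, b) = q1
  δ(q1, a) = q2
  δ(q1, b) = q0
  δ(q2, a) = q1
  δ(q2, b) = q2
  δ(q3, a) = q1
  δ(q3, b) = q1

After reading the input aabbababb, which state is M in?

q1

q1 --a--> q2
q2 --a--> q1
q1 --b--> q0
q0 --b--> q1
q1 --a--> q2
q2 --b--> q2
q2 --a--> q1
q1 --b--> q0
q0 --b--> q1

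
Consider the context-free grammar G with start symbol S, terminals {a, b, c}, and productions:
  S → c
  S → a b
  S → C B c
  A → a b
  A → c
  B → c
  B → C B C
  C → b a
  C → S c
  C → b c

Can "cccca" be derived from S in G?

no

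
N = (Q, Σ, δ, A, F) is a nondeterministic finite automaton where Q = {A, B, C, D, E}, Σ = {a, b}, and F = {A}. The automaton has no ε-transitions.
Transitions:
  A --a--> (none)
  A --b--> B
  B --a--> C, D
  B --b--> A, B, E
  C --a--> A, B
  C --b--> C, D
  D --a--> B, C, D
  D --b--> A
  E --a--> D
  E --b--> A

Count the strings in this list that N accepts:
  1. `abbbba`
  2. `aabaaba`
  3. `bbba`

`abbbba`: rejected
`aabaaba`: rejected
`bbba`: rejected

0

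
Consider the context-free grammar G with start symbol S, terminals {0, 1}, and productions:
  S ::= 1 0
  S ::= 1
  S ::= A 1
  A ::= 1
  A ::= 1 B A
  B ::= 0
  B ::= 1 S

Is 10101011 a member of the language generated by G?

S ⇒ A1 ⇒ 1BA1 ⇒ 10A1 ⇒ 101BA1 ⇒ 1010A1 ⇒ 10101BA1 ⇒ 101010A1 ⇒ 10101011

yes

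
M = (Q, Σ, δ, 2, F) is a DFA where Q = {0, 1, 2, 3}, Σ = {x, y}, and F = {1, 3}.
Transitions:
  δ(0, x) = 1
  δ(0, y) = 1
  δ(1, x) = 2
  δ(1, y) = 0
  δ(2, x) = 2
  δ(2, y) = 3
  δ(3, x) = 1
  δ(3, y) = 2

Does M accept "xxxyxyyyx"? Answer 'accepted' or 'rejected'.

2 --x--> 2
2 --x--> 2
2 --x--> 2
2 --y--> 3
3 --x--> 1
1 --y--> 0
0 --y--> 1
1 --y--> 0
0 --x--> 1
End in state 1, which is an accepting state.

accepted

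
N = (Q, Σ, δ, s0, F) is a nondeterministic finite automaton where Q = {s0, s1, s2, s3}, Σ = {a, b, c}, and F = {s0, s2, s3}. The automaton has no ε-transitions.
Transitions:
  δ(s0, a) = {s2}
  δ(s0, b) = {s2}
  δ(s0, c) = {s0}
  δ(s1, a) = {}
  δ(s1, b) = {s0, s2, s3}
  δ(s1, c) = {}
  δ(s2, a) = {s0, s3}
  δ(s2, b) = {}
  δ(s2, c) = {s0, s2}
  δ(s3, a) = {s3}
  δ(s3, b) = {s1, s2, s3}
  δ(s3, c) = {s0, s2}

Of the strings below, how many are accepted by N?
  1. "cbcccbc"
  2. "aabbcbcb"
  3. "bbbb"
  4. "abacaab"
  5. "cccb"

"cbcccbc": accepted
"aabbcbcb": accepted
"bbbb": rejected
"abacaab": rejected
"cccb": accepted

3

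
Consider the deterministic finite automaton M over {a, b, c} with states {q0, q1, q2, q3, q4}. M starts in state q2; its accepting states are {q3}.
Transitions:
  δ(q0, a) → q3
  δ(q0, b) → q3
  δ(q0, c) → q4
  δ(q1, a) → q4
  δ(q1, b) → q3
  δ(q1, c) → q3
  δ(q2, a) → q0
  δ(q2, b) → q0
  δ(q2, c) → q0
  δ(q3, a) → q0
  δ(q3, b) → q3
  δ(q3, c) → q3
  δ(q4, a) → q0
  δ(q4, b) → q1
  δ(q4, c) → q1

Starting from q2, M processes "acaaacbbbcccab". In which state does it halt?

q2 --a--> q0
q0 --c--> q4
q4 --a--> q0
q0 --a--> q3
q3 --a--> q0
q0 --c--> q4
q4 --b--> q1
q1 --b--> q3
q3 --b--> q3
q3 --c--> q3
q3 --c--> q3
q3 --c--> q3
q3 --a--> q0
q0 --b--> q3

q3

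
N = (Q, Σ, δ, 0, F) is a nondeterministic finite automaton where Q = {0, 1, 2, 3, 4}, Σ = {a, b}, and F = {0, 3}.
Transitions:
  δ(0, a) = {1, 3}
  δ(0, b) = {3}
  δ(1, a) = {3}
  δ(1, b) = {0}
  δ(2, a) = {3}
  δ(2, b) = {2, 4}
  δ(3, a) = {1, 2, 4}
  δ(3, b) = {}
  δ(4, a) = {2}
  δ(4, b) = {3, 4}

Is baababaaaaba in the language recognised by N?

Start: {0}
read b: {3}
read a: {1, 2, 4}
read a: {2, 3}
read b: {2, 4}
read a: {2, 3}
read b: {2, 4}
read a: {2, 3}
read a: {1, 2, 3, 4}
read a: {1, 2, 3, 4}
read a: {1, 2, 3, 4}
read b: {0, 2, 3, 4}
read a: {1, 2, 3, 4}
Reachable ∩ accepting = {3} — nonempty.

accepted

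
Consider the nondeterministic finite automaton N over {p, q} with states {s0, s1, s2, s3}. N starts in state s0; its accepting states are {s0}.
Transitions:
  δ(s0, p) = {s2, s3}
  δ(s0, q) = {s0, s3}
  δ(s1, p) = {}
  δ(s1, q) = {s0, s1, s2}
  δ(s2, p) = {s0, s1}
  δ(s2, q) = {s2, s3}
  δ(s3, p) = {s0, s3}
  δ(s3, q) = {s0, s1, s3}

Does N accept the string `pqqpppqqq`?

Start: {s0}
read p: {s2, s3}
read q: {s0, s1, s2, s3}
read q: {s0, s1, s2, s3}
read p: {s0, s1, s2, s3}
read p: {s0, s1, s2, s3}
read p: {s0, s1, s2, s3}
read q: {s0, s1, s2, s3}
read q: {s0, s1, s2, s3}
read q: {s0, s1, s2, s3}
Reachable ∩ accepting = {s0} — nonempty.

accepted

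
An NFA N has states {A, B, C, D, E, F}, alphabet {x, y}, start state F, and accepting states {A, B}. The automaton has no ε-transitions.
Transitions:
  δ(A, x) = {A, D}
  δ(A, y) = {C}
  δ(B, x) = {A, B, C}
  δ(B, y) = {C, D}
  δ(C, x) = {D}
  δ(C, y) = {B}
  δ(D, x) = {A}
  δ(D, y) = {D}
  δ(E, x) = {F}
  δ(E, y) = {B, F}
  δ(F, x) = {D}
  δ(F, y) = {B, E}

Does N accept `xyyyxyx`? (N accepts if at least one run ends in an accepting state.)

rejected

Start: {F}
read x: {D}
read y: {D}
read y: {D}
read y: {D}
read x: {A}
read y: {C}
read x: {D}
Reachable ∩ accepting = {} — empty.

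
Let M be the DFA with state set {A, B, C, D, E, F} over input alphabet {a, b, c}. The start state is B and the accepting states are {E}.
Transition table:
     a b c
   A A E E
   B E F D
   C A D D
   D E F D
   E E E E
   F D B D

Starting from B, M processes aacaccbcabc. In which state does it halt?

E

B --a--> E
E --a--> E
E --c--> E
E --a--> E
E --c--> E
E --c--> E
E --b--> E
E --c--> E
E --a--> E
E --b--> E
E --c--> E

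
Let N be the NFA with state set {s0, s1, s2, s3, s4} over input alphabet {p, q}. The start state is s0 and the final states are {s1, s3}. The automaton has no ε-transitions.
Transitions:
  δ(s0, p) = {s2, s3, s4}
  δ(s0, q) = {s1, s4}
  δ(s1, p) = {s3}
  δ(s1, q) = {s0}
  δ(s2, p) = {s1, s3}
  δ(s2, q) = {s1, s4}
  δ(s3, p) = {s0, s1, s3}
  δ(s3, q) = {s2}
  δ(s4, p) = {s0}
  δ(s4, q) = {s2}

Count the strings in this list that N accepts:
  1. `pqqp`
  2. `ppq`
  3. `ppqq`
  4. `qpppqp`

4

`pqqp`: accepted
`ppq`: accepted
`ppqq`: accepted
`qpppqp`: accepted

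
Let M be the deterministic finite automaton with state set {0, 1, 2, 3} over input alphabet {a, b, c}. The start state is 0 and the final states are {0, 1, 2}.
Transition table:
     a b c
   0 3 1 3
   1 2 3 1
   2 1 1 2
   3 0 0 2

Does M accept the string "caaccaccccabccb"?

rejected

0 --c--> 3
3 --a--> 0
0 --a--> 3
3 --c--> 2
2 --c--> 2
2 --a--> 1
1 --c--> 1
1 --c--> 1
1 --c--> 1
1 --c--> 1
1 --a--> 2
2 --b--> 1
1 --c--> 1
1 --c--> 1
1 --b--> 3
End in state 3, which is not an accepting state.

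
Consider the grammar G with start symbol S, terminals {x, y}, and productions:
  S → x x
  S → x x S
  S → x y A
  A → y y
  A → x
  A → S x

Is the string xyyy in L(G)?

S ⇒ xyA ⇒ xyyy

yes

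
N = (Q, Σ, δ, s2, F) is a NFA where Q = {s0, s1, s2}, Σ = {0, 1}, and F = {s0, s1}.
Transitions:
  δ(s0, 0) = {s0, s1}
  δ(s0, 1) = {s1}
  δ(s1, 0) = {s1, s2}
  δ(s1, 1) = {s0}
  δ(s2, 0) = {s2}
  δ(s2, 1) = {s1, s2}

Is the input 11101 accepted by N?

accepted

Start: {s2}
read 1: {s1, s2}
read 1: {s0, s1, s2}
read 1: {s0, s1, s2}
read 0: {s0, s1, s2}
read 1: {s0, s1, s2}
Reachable ∩ accepting = {s0, s1} — nonempty.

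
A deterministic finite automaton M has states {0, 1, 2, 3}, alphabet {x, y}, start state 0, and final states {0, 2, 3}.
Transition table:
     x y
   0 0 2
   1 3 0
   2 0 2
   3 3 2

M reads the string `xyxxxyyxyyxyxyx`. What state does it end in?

0

0 --x--> 0
0 --y--> 2
2 --x--> 0
0 --x--> 0
0 --x--> 0
0 --y--> 2
2 --y--> 2
2 --x--> 0
0 --y--> 2
2 --y--> 2
2 --x--> 0
0 --y--> 2
2 --x--> 0
0 --y--> 2
2 --x--> 0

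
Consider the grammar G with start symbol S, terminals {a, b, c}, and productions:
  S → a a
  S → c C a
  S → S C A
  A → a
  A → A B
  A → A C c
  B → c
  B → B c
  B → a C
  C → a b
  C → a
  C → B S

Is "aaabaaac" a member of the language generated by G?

S ⇒ SCA ⇒ SCACA ⇒ aaCACA ⇒ aaabACA ⇒ aaabaCA ⇒ aaabaaA ⇒ aaabaaAB ⇒ aaabaaaB ⇒ aaabaaac

yes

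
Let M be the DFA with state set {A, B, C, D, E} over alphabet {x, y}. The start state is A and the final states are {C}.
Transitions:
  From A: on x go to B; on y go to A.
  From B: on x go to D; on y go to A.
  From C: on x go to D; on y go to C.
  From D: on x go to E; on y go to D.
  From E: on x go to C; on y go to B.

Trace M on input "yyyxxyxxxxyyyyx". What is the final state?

A --y--> A
A --y--> A
A --y--> A
A --x--> B
B --x--> D
D --y--> D
D --x--> E
E --x--> C
C --x--> D
D --x--> E
E --y--> B
B --y--> A
A --y--> A
A --y--> A
A --x--> B

B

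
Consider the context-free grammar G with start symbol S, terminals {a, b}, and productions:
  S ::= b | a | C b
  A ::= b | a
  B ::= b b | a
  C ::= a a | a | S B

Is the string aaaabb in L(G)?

no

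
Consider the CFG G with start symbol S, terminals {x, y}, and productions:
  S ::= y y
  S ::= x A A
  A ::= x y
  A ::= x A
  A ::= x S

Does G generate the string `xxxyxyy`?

yes

S ⇒ xAA ⇒ xxAA ⇒ xxxyA ⇒ xxxyxS ⇒ xxxyxyy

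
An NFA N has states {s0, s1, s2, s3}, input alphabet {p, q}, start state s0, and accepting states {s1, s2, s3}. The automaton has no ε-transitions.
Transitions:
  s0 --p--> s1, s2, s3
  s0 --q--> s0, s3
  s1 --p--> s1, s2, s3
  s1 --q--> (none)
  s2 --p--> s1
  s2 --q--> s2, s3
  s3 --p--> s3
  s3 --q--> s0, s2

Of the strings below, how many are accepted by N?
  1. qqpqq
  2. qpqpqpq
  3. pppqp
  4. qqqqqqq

qqpqq: accepted
qpqpqpq: accepted
pppqp: accepted
qqqqqqq: accepted

4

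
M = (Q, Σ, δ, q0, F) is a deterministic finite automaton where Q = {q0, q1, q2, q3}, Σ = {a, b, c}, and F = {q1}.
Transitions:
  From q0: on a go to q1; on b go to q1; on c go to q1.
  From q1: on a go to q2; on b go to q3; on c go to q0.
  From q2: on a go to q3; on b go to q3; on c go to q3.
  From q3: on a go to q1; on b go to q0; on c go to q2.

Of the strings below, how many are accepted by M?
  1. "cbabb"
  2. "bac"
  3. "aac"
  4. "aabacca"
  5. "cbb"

0

"cbabb": rejected
"bac": rejected
"aac": rejected
"aabacca": rejected
"cbb": rejected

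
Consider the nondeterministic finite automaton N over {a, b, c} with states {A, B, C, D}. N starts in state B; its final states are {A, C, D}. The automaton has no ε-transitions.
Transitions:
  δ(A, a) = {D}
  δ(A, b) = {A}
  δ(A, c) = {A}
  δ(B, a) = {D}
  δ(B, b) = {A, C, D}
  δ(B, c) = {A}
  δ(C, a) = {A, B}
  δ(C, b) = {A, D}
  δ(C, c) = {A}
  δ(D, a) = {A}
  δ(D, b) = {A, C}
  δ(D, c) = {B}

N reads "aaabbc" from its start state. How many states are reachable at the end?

Start: {B}
read a: {D}
read a: {A}
read a: {D}
read b: {A, C}
read b: {A, D}
read c: {A, B}
Final reachable set {A, B} has 2 states.

2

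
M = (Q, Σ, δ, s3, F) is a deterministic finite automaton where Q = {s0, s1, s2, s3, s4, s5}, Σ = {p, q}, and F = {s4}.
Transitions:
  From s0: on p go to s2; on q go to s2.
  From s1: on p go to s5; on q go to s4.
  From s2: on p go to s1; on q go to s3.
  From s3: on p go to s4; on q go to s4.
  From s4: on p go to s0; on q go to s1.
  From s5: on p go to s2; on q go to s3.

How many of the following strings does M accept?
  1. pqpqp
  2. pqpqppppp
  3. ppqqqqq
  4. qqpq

2

pqpqp: accepted
pqpqppppp: rejected
ppqqqqq: accepted
qqpq: rejected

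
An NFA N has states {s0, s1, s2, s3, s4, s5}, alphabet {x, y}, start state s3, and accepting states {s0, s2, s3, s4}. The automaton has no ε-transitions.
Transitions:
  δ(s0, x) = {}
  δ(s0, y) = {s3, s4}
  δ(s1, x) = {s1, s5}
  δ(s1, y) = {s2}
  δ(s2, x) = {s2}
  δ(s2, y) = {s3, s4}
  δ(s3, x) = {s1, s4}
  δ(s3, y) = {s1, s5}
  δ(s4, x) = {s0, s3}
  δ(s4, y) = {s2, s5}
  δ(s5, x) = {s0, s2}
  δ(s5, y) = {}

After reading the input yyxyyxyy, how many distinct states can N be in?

Start: {s3}
read y: {s1, s5}
read y: {s2}
read x: {s2}
read y: {s3, s4}
read y: {s1, s2, s5}
read x: {s0, s1, s2, s5}
read y: {s2, s3, s4}
read y: {s1, s2, s3, s4, s5}
Final reachable set {s1, s2, s3, s4, s5} has 5 states.

5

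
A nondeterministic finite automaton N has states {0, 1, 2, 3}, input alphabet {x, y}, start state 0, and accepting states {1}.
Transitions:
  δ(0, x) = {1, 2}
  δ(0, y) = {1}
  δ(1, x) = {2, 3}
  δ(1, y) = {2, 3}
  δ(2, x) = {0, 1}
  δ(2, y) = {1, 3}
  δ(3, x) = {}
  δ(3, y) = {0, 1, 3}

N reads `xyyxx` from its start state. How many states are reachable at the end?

4

Start: {0}
read x: {1, 2}
read y: {1, 2, 3}
read y: {0, 1, 2, 3}
read x: {0, 1, 2, 3}
read x: {0, 1, 2, 3}
Final reachable set {0, 1, 2, 3} has 4 states.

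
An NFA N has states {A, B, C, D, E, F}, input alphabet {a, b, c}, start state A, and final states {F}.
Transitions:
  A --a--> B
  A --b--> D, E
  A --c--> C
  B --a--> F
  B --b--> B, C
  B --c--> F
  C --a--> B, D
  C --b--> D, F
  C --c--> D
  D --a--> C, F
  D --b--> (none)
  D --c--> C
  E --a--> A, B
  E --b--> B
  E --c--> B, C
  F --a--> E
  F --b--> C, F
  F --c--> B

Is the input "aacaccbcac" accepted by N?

rejected

Start: {A}
read a: {B}
read a: {F}
read c: {B}
read a: {F}
read c: {B}
read c: {F}
read b: {C, F}
read c: {B, D}
read a: {C, F}
read c: {B, D}
Reachable ∩ accepting = {} — empty.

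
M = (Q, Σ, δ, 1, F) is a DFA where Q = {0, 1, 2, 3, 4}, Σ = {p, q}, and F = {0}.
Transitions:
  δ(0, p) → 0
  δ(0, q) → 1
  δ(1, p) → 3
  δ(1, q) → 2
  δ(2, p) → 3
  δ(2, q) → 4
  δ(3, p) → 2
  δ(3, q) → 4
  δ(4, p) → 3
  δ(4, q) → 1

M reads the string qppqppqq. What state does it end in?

1 --q--> 2
2 --p--> 3
3 --p--> 2
2 --q--> 4
4 --p--> 3
3 --p--> 2
2 --q--> 4
4 --q--> 1

1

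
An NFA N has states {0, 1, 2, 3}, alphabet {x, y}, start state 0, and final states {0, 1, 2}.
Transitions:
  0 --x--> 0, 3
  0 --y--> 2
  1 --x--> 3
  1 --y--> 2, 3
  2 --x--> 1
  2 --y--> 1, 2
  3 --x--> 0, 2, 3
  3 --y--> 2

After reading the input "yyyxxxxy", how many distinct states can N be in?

Start: {0}
read y: {2}
read y: {1, 2}
read y: {1, 2, 3}
read x: {0, 1, 2, 3}
read x: {0, 1, 2, 3}
read x: {0, 1, 2, 3}
read x: {0, 1, 2, 3}
read y: {1, 2, 3}
Final reachable set {1, 2, 3} has 3 states.

3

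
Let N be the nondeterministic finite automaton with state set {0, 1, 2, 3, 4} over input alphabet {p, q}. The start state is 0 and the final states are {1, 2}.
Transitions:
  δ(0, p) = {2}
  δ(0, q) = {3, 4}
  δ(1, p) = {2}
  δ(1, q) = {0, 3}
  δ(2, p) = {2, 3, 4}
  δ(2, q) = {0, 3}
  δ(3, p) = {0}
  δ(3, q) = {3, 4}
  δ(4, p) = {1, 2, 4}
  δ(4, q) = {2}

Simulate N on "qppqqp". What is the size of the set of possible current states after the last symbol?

5

Start: {0}
read q: {3, 4}
read p: {0, 1, 2, 4}
read p: {1, 2, 3, 4}
read q: {0, 2, 3, 4}
read q: {0, 2, 3, 4}
read p: {0, 1, 2, 3, 4}
Final reachable set {0, 1, 2, 3, 4} has 5 states.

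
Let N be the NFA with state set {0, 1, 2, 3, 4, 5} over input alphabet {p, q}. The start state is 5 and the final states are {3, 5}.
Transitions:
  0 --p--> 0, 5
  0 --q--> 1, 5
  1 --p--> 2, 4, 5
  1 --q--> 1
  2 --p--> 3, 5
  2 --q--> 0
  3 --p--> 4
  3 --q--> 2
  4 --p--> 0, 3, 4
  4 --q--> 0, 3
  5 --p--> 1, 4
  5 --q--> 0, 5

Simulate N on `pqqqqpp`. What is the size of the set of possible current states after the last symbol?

Start: {5}
read p: {1, 4}
read q: {0, 1, 3}
read q: {1, 2, 5}
read q: {0, 1, 5}
read q: {0, 1, 5}
read p: {0, 1, 2, 4, 5}
read p: {0, 1, 2, 3, 4, 5}
Final reachable set {0, 1, 2, 3, 4, 5} has 6 states.

6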